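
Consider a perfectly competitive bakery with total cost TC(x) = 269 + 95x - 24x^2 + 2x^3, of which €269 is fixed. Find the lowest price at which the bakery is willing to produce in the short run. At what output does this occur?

€23 per unit, at x = 6

Short-run supply begins at min AVC. From VC = 95x - 24x^2 + 2x^3, AVC = 95 - 24x + 2x^2.
dAVC/dx = -24 + 4x = 0 gives x = 6. min AVC = 95 - 24·6 + 2·6^2 = 23.
The firm shuts down for any P below €23.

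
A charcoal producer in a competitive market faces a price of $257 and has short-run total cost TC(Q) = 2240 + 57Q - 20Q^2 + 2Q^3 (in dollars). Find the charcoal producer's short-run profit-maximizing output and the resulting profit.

Profit = -$240 at Q = 10

AVC = 57 - 20Q + 2Q^2; min AVC = $7 at Q = 5. Since P = $257 ≥ min AVC, the firm produces.
MC = 57 - 40Q + 6Q^2. Setting P = MC and taking the root on the rising branch gives Q* = 10.
TR = 257·10 = 2570. TC = 2240 + 570 = 2810. Profit = 2570 − 2810 = -$240.
By producing, the firm covers all variable cost plus $2000 of fixed cost; shutting down would lose the full $2240.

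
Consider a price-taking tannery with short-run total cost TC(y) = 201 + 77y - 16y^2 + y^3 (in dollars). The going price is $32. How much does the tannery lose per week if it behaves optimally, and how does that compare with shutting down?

Profit = -$39 at y = 9

AVC = 77 - 16y + y^2; min AVC = $13 at y = 8. Since P = $32 ≥ min AVC, the firm produces.
MC = 77 - 32y + 3y^2. Setting P = MC and taking the root on the rising branch gives y* = 9.
TR = 32·9 = 288. TC = 201 + 126 = 327. Profit = 288 − 327 = -$39.
Shutting down would mean losing the fixed cost of $201, so operating at a loss of $39 is better by $162.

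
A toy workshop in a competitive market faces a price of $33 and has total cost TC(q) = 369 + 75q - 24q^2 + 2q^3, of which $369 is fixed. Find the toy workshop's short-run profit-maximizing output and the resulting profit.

AVC = 75 - 24q + 2q^2; min AVC = $3 at q = 6. Since P = $33 ≥ min AVC, the firm produces.
MC = 75 - 48q + 6q^2. Setting P = MC and taking the root on the rising branch gives q* = 7.
TR = 33·7 = 231. TC = 369 + 35 = 404. Profit = 231 − 404 = -$173.
By producing, the firm covers all variable cost plus $196 of fixed cost; shutting down would lose the full $369.

Profit = -$173 at q = 7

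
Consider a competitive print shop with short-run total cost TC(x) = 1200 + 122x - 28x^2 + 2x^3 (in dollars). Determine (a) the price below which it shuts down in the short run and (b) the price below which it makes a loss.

Shutdown price = $24; break-even price = $162

Shutdown price = min AVC. AVC = 122 - 28x + 2x^2, with vertex at x = 7 and minimum $24.
ATC = 1200/x + 122 - 28x + 2x^2. Setting dATC/dx = −1200/x^2 − 28 + 4x = 0 gives x = 10 (since 4·10^3 − 28·10^2 = 1200).
min ATC = 1200/10 + 122 − 28·10 + 2·10^2 = $162. That is the break-even price.
For $24 ≤ P < $162 the firm produces at a loss; below $24 it shuts down.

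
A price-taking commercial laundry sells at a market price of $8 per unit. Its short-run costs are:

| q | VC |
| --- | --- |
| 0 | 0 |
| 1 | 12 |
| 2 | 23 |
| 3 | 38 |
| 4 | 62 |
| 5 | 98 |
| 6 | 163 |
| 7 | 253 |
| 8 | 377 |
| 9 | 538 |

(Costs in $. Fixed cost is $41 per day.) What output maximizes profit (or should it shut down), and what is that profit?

q = 0 (shut down); profit = -$41

Profit at each row (π = 8q − TC): q=0: -41; q=1: -45; q=2: -48; q=3: -55; q=4: -71; q=5: -99; q=6: -156; q=7: -238; q=8: -354; q=9: -507.
Profit is highest at q = 0. Equivalently, the lowest AVC in the table is 23/2 ≈ $11.50 at q = 2, and P = $8 falls below it — price never covers variable cost, so the firm shuts down and loses only its fixed cost.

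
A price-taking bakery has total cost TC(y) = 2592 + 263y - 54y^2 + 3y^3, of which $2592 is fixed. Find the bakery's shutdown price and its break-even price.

Shutdown price = $20; break-even price = $263

AVC = 263 - 54y + 3y^2; minimized at y = 9, giving min AVC = $20. That is the shutdown price.
ATC = 2592/y + 263 - 54y + 3y^2. Setting dATC/dy = −2592/y^2 − 54 + 6y = 0 gives y = 12 (since 6·12^3 − 54·12^2 = 2592).
min ATC = 2592/12 + 263 − 54·12 + 3·12^2 = $263. That is the break-even price.
Between these two prices the firm operates at a loss; above $263 it earns a profit.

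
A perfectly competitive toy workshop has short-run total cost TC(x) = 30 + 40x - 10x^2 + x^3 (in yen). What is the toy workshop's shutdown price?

The firm shuts down when price falls below the minimum of average variable cost. AVC = VC/x = 40 - 10x + x^2.
dAVC/dx = -10 + 2x = 0 gives x = 5. min AVC = 40 - 10·5 + 5^2 = 15.
The firm shuts down for any P below ¥15.

¥15 per unit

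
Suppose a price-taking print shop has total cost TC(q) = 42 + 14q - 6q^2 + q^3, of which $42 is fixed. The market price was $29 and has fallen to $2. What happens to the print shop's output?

AVC = 14 - 6q + q^2, minimized at q = 3 where min AVC = $5. MC = 14 - 12q + 3q^2.
With P = $29 above the shutdown price, P = MC gives q = 5.
At P = $2 < min AVC = $5, price no longer covers variable cost at any output, so the firm shuts down: q = 0.

Output falls from 5 to 0 (the firm shuts down)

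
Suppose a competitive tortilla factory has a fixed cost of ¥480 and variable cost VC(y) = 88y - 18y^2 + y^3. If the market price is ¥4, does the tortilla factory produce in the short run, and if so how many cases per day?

Strip out fixed cost: VC = 88y - 18y^2 + y^3. Then AVC = 88 - 18y + y^2 and MC = 88 - 36y + 3y^2.
AVC is minimized where dAVC/dy = -18 + 2y = 0, at y = 9; min AVC = 88 - 18·9 + 9^2 = ¥7.
Since P = ¥4 < min AVC = ¥7, price fails to cover variable cost at any output.
The firm minimizes its loss by shutting down and losing only its fixed cost of ¥480.

Shut down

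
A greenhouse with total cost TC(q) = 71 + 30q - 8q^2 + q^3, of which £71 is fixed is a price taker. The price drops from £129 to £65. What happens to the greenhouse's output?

Output falls from 9 to 7

MC = 30 - 16q + 3q^2; the shutdown threshold is min AVC = £14 (at q = 4).
With P = £129 above the shutdown price, P = MC gives q = 9.
At P = £65 ≥ min AVC, set P = MC: q = 7. The firm stays open but cuts output.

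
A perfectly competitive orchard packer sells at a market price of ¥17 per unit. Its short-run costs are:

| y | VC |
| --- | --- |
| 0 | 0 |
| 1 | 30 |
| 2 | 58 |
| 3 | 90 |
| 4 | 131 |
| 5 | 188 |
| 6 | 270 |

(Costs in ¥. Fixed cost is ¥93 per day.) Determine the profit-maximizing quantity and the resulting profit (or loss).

y = 0 (shut down); profit = -¥93

Tabulate TR − TC: y=0: -93; y=1: -106; y=2: -117; y=3: -132; y=4: -156; y=5: -196; y=6: -261.
Profit is highest at y = 0. Equivalently, the lowest AVC in the table is 58/2 ≈ ¥29 at y = 2, and P = ¥17 falls below it — price never covers variable cost, so the firm shuts down and loses only its fixed cost.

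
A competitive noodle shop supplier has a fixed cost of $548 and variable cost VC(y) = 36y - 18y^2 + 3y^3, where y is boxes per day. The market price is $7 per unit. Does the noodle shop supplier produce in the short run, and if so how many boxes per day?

Shut down

From TC, MC = TC'(y) = 36 - 36y + 9y^2 and AVC = VC/y = 36 - 18y + 3y^2.
The AVC parabola has its vertex at y = 18/6 = 3, where AVC = 36 - 18·3 + 3·3^2 = $9.
With P < min AVC ($7 < $9), every unit sold adds to the loss.
The firm minimizes its loss by shutting down and losing only its fixed cost of $548.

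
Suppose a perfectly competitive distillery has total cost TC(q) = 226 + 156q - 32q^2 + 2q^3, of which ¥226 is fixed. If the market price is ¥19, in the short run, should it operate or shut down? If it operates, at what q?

Variable cost is VC = 156q - 32q^2 + 2q^3, so AVC = VC/q = 156 - 32q + 2q^2 and MC = dTC/dq = 156 - 64q + 6q^2.
AVC hits its minimum where MC = AVC, at q = 8, giving min AVC = 156 - 32·8 + 2·8^2 = ¥28.
With P < min AVC (¥19 < ¥28), every unit sold adds to the loss.
Shutting down limits the loss to fixed cost, ¥226.

Shut down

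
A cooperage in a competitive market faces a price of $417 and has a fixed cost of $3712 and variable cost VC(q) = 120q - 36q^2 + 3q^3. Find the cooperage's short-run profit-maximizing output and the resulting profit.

Profit = -$82 at q = 11

AVC = 120 - 36q + 3q^2; min AVC = $12 at q = 6. Since P = $417 ≥ min AVC, the firm produces.
MC = 120 - 72q + 9q^2. Setting P = MC and taking the root on the rising branch gives q* = 11.
TR = 417·11 = 4587. TC = 3712 + 957 = 4669. Profit = 4587 − 4669 = -$82.
That loss of $82 beats the $3712 the firm would lose by shutting down; producing recovers $3630 of fixed cost.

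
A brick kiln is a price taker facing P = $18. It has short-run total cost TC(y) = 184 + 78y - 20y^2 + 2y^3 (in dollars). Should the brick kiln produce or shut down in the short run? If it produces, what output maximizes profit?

Shut down

Variable cost is VC = 78y - 20y^2 + 2y^3, so AVC = VC/y = 78 - 20y + 2y^2 and MC = dTC/dy = 78 - 40y + 6y^2.
The AVC parabola has its vertex at y = 20/4 = 5, where AVC = 78 - 20·5 + 2·5^2 = $28.
With P < min AVC ($18 < $28), every unit sold adds to the loss.
Best response: produce nothing and absorb the $184 fixed cost.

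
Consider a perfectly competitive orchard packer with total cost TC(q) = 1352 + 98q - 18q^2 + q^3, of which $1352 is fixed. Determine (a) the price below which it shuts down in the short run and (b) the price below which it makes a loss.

AVC = 98 - 18q + q^2; minimized at q = 9, giving min AVC = $17. That is the shutdown price.
ATC = 1352/q + 98 - 18q + q^2. Setting dATC/dq = −1352/q^2 − 18 + 2q = 0 gives q = 13 (since 2·13^3 − 18·13^2 = 1352).
min ATC = 1352/13 + 98 − 18·13 + 13^2 = $137. That is the break-even price.
For $17 ≤ P < $137 the firm produces at a loss; below $17 it shuts down.

Shutdown price = $17; break-even price = $137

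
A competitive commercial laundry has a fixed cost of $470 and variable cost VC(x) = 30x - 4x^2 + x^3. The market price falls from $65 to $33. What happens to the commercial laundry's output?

Output falls from 5 to 3

AVC = 30 - 4x + x^2, minimized at x = 2 where min AVC = $26. MC = 30 - 8x + 3x^2.
At P = $65 ≥ min AVC, set P = MC on the rising branch: x = 5.
At P = $33 ≥ min AVC, set P = MC: x = 3. The firm stays open but cuts output.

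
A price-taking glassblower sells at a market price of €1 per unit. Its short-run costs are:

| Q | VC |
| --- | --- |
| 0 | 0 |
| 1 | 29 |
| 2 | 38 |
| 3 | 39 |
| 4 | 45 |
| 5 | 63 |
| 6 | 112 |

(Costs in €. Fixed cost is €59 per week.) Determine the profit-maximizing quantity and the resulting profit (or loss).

Q = 0 (shut down); profit = -€59

Profit at each row (π = 1Q − TC): Q=0: -59; Q=1: -87; Q=2: -95; Q=3: -95; Q=4: -100; Q=5: -117; Q=6: -165.
Profit is highest at Q = 0. Equivalently, the lowest AVC in the table is 45/4 ≈ €11.25 at Q = 4, and P = €1 falls below it — price never covers variable cost, so the firm shuts down and loses only its fixed cost.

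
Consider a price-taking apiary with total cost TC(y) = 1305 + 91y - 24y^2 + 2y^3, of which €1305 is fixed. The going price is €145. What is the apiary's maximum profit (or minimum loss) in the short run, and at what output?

AVC = 91 - 24y + 2y^2 has its minimum €19 at y = 6; price €145 clears that bar, so the firm operates.
MC = 91 - 48y + 6y^2. Setting P = MC and taking the root on the rising branch gives y* = 9.
TR = 145·9 = 1305. TC = 1305 + 333 = 1638. Profit = 1305 − 1638 = -€333.
By producing, the firm covers all variable cost plus €972 of fixed cost; shutting down would lose the full €1305.

Profit = -€333 at y = 9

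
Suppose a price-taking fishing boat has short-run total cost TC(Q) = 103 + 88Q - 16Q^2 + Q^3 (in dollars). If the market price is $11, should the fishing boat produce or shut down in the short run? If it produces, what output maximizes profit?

Shut down

Strip out fixed cost: VC = 88Q - 16Q^2 + Q^3. Then AVC = 88 - 16Q + Q^2 and MC = 88 - 32Q + 3Q^2.
AVC hits its minimum where MC = AVC, at Q = 8, giving min AVC = 88 - 16·8 + 8^2 = $24.
With P < min AVC ($11 < $24), every unit sold adds to the loss.
Shutting down limits the loss to fixed cost, $103.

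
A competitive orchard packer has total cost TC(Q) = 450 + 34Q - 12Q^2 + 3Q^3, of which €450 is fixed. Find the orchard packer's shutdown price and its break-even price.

AVC = 34 - 12Q + 3Q^2; minimized at Q = 2, giving min AVC = €22. That is the shutdown price.
ATC = 450/Q + 34 - 12Q + 3Q^2. Setting dATC/dQ = −450/Q^2 − 12 + 6Q = 0 gives Q = 5 (since 6·5^3 − 12·5^2 = 450).
min ATC = 450/5 + 34 − 12·5 + 3·5^2 = €139. That is the break-even price.
Between these two prices the firm operates at a loss; above €139 it earns a profit.

Shutdown price = €22; break-even price = €139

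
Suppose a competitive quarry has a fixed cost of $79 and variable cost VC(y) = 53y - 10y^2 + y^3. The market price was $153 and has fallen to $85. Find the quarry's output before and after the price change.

Output falls from 10 to 8

MC = 53 - 20y + 3y^2; the shutdown threshold is min AVC = $28 (at y = 5).
At P = $153 ≥ min AVC, set P = MC on the rising branch: y = 10.
At P = $85 ≥ min AVC, set P = MC: y = 8. The firm stays open but cuts output.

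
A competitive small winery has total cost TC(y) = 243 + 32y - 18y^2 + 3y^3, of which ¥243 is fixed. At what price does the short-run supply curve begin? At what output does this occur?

Short-run supply begins at min AVC. From VC = 32y - 18y^2 + 3y^3, AVC = 32 - 18y + 3y^2.
At the minimum of AVC, MC = AVC. MC = 32 - 36y + 9y^2; setting MC = AVC gives 6y^2 - 18y = 0, so y = 3. min AVC = 5.
The firm shuts down for any P below ¥5.

¥5 per unit, at y = 3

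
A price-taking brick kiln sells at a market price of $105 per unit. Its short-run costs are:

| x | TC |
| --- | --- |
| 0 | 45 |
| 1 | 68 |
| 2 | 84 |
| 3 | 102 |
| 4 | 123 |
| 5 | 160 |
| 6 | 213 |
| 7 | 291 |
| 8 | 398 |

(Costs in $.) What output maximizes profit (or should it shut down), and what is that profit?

x = 7; profit = $444

Profit at each row (π = 105x − TC): x=0: -45; x=1: 37; x=2: 126; x=3: 213; x=4: 297; x=5: 365; x=6: 417; x=7: 444; x=8: 442.
Profit is maximized at x = 7. AVC there is 246/7 = $35.14 ≤ P, so producing beats shutting down (which would give -$45).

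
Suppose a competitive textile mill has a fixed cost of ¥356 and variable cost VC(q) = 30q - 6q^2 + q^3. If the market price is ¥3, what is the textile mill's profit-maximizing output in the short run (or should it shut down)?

Strip out fixed cost: VC = 30q - 6q^2 + q^3. Then AVC = 30 - 6q + q^2 and MC = 30 - 12q + 3q^2.
AVC is minimized where dAVC/dq = -6 + 2q = 0, at q = 3; min AVC = 30 - 6·3 + 3^2 = ¥21.
With P < min AVC (¥3 < ¥21), every unit sold adds to the loss.
Best response: produce nothing and absorb the ¥356 fixed cost.

Shut down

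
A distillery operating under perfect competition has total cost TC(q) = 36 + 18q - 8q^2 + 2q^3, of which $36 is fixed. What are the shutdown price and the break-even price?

Shutdown price = $10; break-even price = $24

AVC = 18 - 8q + 2q^2; minimized at q = 2, giving min AVC = $10. That is the shutdown price.
ATC = 36/q + 18 - 8q + 2q^2. Setting dATC/dq = −36/q^2 − 8 + 4q = 0 gives q = 3 (since 4·3^3 − 8·3^2 = 36).
min ATC = 36/3 + 18 − 8·3 + 2·3^2 = $24. That is the break-even price.
Between these two prices the firm operates at a loss; above $24 it earns a profit.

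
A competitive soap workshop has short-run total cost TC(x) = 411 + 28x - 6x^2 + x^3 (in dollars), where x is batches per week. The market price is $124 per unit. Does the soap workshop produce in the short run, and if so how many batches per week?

Strip out fixed cost: VC = 28x - 6x^2 + x^3. Then AVC = 28 - 6x + x^2 and MC = 28 - 12x + 3x^2.
AVC hits its minimum where MC = AVC, at x = 3, giving min AVC = 28 - 6·3 + 3^2 = $19.
Since P = $124 ≥ min AVC = $19, price covers variable cost and the firm should produce.
Set P = MC: 124 = 28 - 12x + 3x^2 → -96 - 12x + 3x^2 = 0. The roots are x = -4 and x = 8; the profit-maximizing output is on the rising part of MC, so x* = 8.
Check: AVC at x = 8 is $44 ≤ P, so revenue covers variable cost.
Profit = P·x − TC = 124·8 − 763 = $229.

Produce at x = 8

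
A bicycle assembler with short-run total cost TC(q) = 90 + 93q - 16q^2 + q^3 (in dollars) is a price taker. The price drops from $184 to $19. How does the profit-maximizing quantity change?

Output falls from 13 to 0 (the firm shuts down)

AVC = 93 - 16q + q^2, minimized at q = 8 where min AVC = $29. MC = 93 - 32q + 3q^2.
At P = $184 ≥ min AVC, set P = MC on the rising branch: q = 13.
At P = $19 < min AVC = $29, price no longer covers variable cost at any output, so the firm shuts down: q = 0.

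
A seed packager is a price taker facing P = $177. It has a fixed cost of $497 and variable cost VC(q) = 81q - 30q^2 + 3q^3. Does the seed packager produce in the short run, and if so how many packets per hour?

Produce at q = 8

Variable cost is VC = 81q - 30q^2 + 3q^3, so AVC = VC/q = 81 - 30q + 3q^2 and MC = dTC/dq = 81 - 60q + 9q^2.
The AVC parabola has its vertex at q = 30/6 = 5, where AVC = 81 - 30·5 + 3·5^2 = $6.
Because $177 ≥ $6, revenue can cover variable cost; the firm operates.
Solving P = MC: -96 - 60q + 9q^2 = 0 ⇒ q = -4/3 or 8. On the upward-sloping branch, q* = 8.
Check: AVC at q = 8 is $33 ≤ P, so revenue covers variable cost.
Profit = P·q − TC = 177·8 − 761 = $655.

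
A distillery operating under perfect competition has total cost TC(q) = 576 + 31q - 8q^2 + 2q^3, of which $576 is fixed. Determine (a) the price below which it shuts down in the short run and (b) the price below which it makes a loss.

Shutdown price = $23; break-even price = $151

Shutdown price = min AVC. AVC = 31 - 8q + 2q^2, with vertex at q = 2 and minimum $23.
ATC = 576/q + 31 - 8q + 2q^2. Setting dATC/dq = −576/q^2 − 8 + 4q = 0 gives q = 6 (since 4·6^3 − 8·6^2 = 576).
min ATC = 576/6 + 31 − 8·6 + 2·6^2 = $151. That is the break-even price.
For $23 ≤ P < $151 the firm produces at a loss; below $23 it shuts down.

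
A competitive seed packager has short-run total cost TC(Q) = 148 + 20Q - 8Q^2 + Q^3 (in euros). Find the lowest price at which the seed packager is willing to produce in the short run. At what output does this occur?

€4 per unit, at Q = 4

The firm shuts down when price falls below the minimum of average variable cost. AVC = VC/Q = 20 - 8Q + Q^2.
At the minimum of AVC, MC = AVC. MC = 20 - 16Q + 3Q^2; setting MC = AVC gives 2Q^2 - 8Q = 0, so Q = 4. min AVC = 4.
For P < €4 the firm produces nothing.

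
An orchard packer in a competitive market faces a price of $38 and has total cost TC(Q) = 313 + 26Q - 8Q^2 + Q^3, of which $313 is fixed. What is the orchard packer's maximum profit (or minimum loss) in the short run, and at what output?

Profit = -$169 at Q = 6

AVC = 26 - 8Q + Q^2 has its minimum $10 at Q = 4; price $38 clears that bar, so the firm operates.
MC = 26 - 16Q + 3Q^2. Setting P = MC and taking the root on the rising branch gives Q* = 6.
TR = 38·6 = 228. TC = 313 + 84 = 397. Profit = 228 − 397 = -$169.
That loss of $169 beats the $313 the firm would lose by shutting down; producing recovers $144 of fixed cost.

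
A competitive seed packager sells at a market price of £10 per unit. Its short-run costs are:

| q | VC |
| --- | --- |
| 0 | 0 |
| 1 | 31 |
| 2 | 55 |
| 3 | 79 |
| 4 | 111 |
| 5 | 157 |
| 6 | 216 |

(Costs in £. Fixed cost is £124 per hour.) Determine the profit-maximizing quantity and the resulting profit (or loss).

q = 0 (shut down); profit = -£124

Tabulate TR − TC: q=0: -124; q=1: -145; q=2: -159; q=3: -173; q=4: -195; q=5: -231; q=6: -280.
Profit is highest at q = 0. Equivalently, the lowest AVC in the table is 79/3 ≈ £26.33 at q = 3, and P = £10 falls below it — price never covers variable cost, so the firm shuts down and loses only its fixed cost.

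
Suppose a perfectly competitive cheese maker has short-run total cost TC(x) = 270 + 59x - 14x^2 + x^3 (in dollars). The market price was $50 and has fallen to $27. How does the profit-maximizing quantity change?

Output falls from 9 to 8

AVC = 59 - 14x + x^2, minimized at x = 7 where min AVC = $10. MC = 59 - 28x + 3x^2.
At P = $50 ≥ min AVC, set P = MC on the rising branch: x = 9.
At P = $27 ≥ min AVC, set P = MC: x = 8. The firm stays open but cuts output.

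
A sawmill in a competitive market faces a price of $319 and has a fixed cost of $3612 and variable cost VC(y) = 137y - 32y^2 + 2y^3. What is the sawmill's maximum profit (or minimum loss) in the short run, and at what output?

AVC = 137 - 32y + 2y^2 has its minimum $9 at y = 8; price $319 clears that bar, so the firm operates.
MC = 137 - 64y + 6y^2. Setting P = MC and taking the root on the rising branch gives y* = 13.
TR = 319·13 = 4147. TC = 3612 + 767 = 4379. Profit = 4147 − 4379 = -$232.
That loss of $232 beats the $3612 the firm would lose by shutting down; producing recovers $3380 of fixed cost.

Profit = -$232 at y = 13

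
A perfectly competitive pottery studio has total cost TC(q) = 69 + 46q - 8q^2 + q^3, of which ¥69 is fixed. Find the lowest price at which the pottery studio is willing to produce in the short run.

¥30 per unit

Short-run supply begins at min AVC. From VC = 46q - 8q^2 + q^3, AVC = 46 - 8q + q^2.
dAVC/dq = -8 + 2q = 0 gives q = 4. min AVC = 46 - 8·4 + 4^2 = 30.
The firm shuts down for any P below ¥30.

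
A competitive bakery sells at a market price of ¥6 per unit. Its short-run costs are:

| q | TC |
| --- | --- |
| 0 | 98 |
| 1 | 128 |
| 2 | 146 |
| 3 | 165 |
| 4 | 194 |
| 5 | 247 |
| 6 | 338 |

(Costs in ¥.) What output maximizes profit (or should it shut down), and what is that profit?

q = 0 (shut down); profit = -¥98

Profit at each row (π = 6q − TC): q=0: -98; q=1: -122; q=2: -134; q=3: -147; q=4: -170; q=5: -217; q=6: -302.
Profit is highest at q = 0. Equivalently, the lowest AVC in the table is 67/3 ≈ ¥22.33 at q = 3, and P = ¥6 falls below it — price never covers variable cost, so the firm shuts down and loses only its fixed cost.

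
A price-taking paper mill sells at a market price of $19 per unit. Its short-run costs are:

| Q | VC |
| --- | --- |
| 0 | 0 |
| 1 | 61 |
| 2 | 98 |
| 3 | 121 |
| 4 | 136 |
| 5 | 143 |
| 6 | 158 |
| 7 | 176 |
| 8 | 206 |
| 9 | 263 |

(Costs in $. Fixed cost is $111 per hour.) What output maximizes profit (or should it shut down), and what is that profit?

Compute π = P·Q − TC at each output: Q=0: -111; Q=1: -153; Q=2: -171; Q=3: -175; Q=4: -171; Q=5: -159; Q=6: -155; Q=7: -154; Q=8: -165; Q=9: -203.
Profit is highest at Q = 0. Equivalently, the lowest AVC in the table is 176/7 ≈ $25.14 at Q = 7, and P = $19 falls below it — price never covers variable cost, so the firm shuts down and loses only its fixed cost.

Q = 0 (shut down); profit = -$111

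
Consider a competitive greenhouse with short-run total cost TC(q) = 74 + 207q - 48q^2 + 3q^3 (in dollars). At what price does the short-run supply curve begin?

$15 per unit

The shutdown price is the minimum of AVC. VC = 207q - 48q^2 + 3q^3, so AVC = 207 - 48q + 3q^2.
dAVC/dq = -48 + 6q = 0 gives q = 8. min AVC = 207 - 48·8 + 3·8^2 = 15.
So the shutdown price is $15.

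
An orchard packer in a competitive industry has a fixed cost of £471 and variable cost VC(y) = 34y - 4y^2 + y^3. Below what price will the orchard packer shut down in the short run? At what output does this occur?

The firm shuts down when price falls below the minimum of average variable cost. AVC = VC/y = 34 - 4y + y^2.
At the minimum of AVC, MC = AVC. MC = 34 - 8y + 3y^2; setting MC = AVC gives 2y^2 - 4y = 0, so y = 2. min AVC = 30.
So the shutdown price is £30.

£30 per unit, at y = 2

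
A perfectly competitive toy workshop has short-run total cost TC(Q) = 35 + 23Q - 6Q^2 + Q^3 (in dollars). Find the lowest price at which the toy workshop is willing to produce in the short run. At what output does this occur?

The firm shuts down when price falls below the minimum of average variable cost. AVC = VC/Q = 23 - 6Q + Q^2.
dAVC/dQ = -6 + 2Q = 0 gives Q = 3. min AVC = 23 - 6·3 + 3^2 = 14.
So the shutdown price is $14.

$14 per unit, at Q = 3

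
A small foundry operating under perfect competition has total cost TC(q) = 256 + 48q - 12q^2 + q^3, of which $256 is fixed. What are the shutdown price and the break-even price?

Shutdown price = $12; break-even price = $48

Shutdown price = min AVC. AVC = 48 - 12q + q^2, with vertex at q = 6 and minimum $12.
ATC = 256/q + 48 - 12q + q^2. Setting dATC/dq = −256/q^2 − 12 + 2q = 0 gives q = 8 (since 2·8^3 − 12·8^2 = 256).
min ATC = 256/8 + 48 − 12·8 + 8^2 = $48. That is the break-even price.
Between these two prices the firm operates at a loss; above $48 it earns a profit.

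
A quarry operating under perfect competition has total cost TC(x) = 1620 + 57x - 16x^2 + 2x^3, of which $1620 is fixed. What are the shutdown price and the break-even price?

Shutdown price = min AVC. AVC = 57 - 16x + 2x^2, with vertex at x = 4 and minimum $25.
ATC = 1620/x + 57 - 16x + 2x^2. Setting dATC/dx = −1620/x^2 − 16 + 4x = 0 gives x = 9 (since 4·9^3 − 16·9^2 = 1620).
min ATC = 1620/9 + 57 − 16·9 + 2·9^2 = $255. That is the break-even price.
Between these two prices the firm operates at a loss; above $255 it earns a profit.

Shutdown price = $25; break-even price = $255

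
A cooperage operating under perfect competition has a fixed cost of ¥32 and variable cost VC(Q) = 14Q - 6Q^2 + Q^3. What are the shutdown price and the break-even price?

Shutdown price = min AVC. AVC = 14 - 6Q + Q^2, with vertex at Q = 3 and minimum ¥5.
ATC = 32/Q + 14 - 6Q + Q^2. Setting dATC/dQ = −32/Q^2 − 6 + 2Q = 0 gives Q = 4 (since 2·4^3 − 6·4^2 = 32).
min ATC = 32/4 + 14 − 6·4 + 4^2 = ¥14. That is the break-even price.
For ¥5 ≤ P < ¥14 the firm produces at a loss; below ¥5 it shuts down.

Shutdown price = ¥5; break-even price = ¥14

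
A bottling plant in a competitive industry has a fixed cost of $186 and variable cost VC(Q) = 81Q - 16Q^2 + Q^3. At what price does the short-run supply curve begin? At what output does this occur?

$17 per unit, at Q = 8

Short-run supply begins at min AVC. From VC = 81Q - 16Q^2 + Q^3, AVC = 81 - 16Q + Q^2.
At the minimum of AVC, MC = AVC. MC = 81 - 32Q + 3Q^2; setting MC = AVC gives 2Q^2 - 16Q = 0, so Q = 8. min AVC = 17.
For P < $17 the firm produces nothing.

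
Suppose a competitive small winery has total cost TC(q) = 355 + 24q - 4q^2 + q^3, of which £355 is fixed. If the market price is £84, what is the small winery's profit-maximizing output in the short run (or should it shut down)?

Produce at q = 6

Strip out fixed cost: VC = 24q - 4q^2 + q^3. Then AVC = 24 - 4q + q^2 and MC = 24 - 8q + 3q^2.
AVC hits its minimum where MC = AVC, at q = 2, giving min AVC = 24 - 4·2 + 2^2 = £20.
Because £84 ≥ £20, revenue can cover variable cost; the firm operates.
P = MC gives -60 - 8q + 3q^2 = 0, with roots -10/3 and 6. Take the larger (rising MC): q* = 6.
Check: AVC at q = 6 is £36 ≤ P, so revenue covers variable cost.
Profit = P·q − TC = 84·6 − 571 = -£67, a loss, but smaller than the £355 fixed cost the firm would lose by shutting down.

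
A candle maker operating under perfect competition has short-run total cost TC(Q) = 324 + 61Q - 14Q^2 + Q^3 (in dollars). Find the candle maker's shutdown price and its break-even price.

Shutdown price = min AVC. AVC = 61 - 14Q + Q^2, with vertex at Q = 7 and minimum $12.
ATC = 324/Q + 61 - 14Q + Q^2. Setting dATC/dQ = −324/Q^2 − 14 + 2Q = 0 gives Q = 9 (since 2·9^3 − 14·9^2 = 324).
min ATC = 324/9 + 61 − 14·9 + 9^2 = $52. That is the break-even price.
Between these two prices the firm operates at a loss; above $52 it earns a profit.

Shutdown price = $12; break-even price = $52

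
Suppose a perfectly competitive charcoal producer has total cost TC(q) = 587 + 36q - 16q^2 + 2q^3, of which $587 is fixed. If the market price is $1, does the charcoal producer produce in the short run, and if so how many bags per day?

Variable cost is VC = 36q - 16q^2 + 2q^3, so AVC = VC/q = 36 - 16q + 2q^2 and MC = dTC/dq = 36 - 32q + 6q^2.
The AVC parabola has its vertex at q = 16/4 = 4, where AVC = 36 - 16·4 + 2·4^2 = $4.
Since P = $1 < min AVC = $4, price fails to cover variable cost at any output.
The firm minimizes its loss by shutting down and losing only its fixed cost of $587.

Shut down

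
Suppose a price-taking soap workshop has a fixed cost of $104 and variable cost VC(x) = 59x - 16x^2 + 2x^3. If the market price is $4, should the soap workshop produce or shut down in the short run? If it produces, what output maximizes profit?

From TC, MC = TC'(x) = 59 - 32x + 6x^2 and AVC = VC/x = 59 - 16x + 2x^2.
The AVC parabola has its vertex at x = 16/4 = 4, where AVC = 59 - 16·4 + 2·4^2 = $27.
P = $4 lies below min AVC = $27; no output level covers variable cost.
Shutting down limits the loss to fixed cost, $104.

Shut down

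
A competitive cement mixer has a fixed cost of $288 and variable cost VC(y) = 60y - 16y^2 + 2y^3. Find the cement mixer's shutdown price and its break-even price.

AVC = 60 - 16y + 2y^2; minimized at y = 4, giving min AVC = $28. That is the shutdown price.
ATC = 288/y + 60 - 16y + 2y^2. Setting dATC/dy = −288/y^2 − 16 + 4y = 0 gives y = 6 (since 4·6^3 − 16·6^2 = 288).
min ATC = 288/6 + 60 − 16·6 + 2·6^2 = $84. That is the break-even price.
For $28 ≤ P < $84 the firm produces at a loss; below $28 it shuts down.

Shutdown price = $28; break-even price = $84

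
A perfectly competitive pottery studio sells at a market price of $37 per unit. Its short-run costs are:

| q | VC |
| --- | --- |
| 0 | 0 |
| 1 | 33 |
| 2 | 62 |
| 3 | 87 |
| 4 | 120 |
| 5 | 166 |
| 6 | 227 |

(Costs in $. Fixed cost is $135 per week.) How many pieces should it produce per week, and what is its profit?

q = 4; profit = -$107

Profit at each row (π = 37q − TC): q=0: -135; q=1: -131; q=2: -123; q=3: -111; q=4: -107; q=5: -116; q=6: -140.
Profit is maximized at q = 4. AVC there is 120/4 = $30 ≤ P, so producing beats shutting down (which would give -$135).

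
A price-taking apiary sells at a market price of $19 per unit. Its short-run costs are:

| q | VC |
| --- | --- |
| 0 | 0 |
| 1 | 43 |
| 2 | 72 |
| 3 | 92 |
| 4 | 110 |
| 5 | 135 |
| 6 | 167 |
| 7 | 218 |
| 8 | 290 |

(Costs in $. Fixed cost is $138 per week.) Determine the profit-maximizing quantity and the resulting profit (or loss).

q = 0 (shut down); profit = -$138

Tabulate TR − TC: q=0: -138; q=1: -162; q=2: -172; q=3: -173; q=4: -172; q=5: -178; q=6: -191; q=7: -223; q=8: -276.
Profit is highest at q = 0. Equivalently, the lowest AVC in the table is 135/5 ≈ $27 at q = 5, and P = $19 falls below it — price never covers variable cost, so the firm shuts down and loses only its fixed cost.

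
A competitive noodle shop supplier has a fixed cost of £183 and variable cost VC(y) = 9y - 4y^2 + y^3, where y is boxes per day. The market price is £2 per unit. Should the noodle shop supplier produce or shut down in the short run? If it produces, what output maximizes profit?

Shut down

Variable cost is VC = 9y - 4y^2 + y^3, so AVC = VC/y = 9 - 4y + y^2 and MC = dTC/dy = 9 - 8y + 3y^2.
AVC is minimized where dAVC/dy = -4 + 2y = 0, at y = 2; min AVC = 9 - 4·2 + 2^2 = £5.
With P < min AVC (£2 < £5), every unit sold adds to the loss.
Shutting down limits the loss to fixed cost, £183.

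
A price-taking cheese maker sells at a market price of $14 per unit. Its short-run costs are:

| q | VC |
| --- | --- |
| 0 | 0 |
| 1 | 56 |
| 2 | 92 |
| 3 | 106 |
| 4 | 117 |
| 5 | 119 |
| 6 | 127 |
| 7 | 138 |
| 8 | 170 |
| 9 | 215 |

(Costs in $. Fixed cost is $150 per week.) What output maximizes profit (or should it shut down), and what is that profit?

q = 0 (shut down); profit = -$150

Tabulate TR − TC: q=0: -150; q=1: -192; q=2: -214; q=3: -214; q=4: -211; q=5: -199; q=6: -193; q=7: -190; q=8: -208; q=9: -239.
Profit is highest at q = 0. Equivalently, the lowest AVC in the table is 138/7 ≈ $19.71 at q = 7, and P = $14 falls below it — price never covers variable cost, so the firm shuts down and loses only its fixed cost.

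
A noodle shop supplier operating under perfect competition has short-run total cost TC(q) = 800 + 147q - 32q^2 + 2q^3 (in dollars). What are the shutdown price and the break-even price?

Shutdown price = min AVC. AVC = 147 - 32q + 2q^2, with vertex at q = 8 and minimum $19.
ATC = 800/q + 147 - 32q + 2q^2. Setting dATC/dq = −800/q^2 − 32 + 4q = 0 gives q = 10 (since 4·10^3 − 32·10^2 = 800).
min ATC = 800/10 + 147 − 32·10 + 2·10^2 = $107. That is the break-even price.
Between these two prices the firm operates at a loss; above $107 it earns a profit.

Shutdown price = $19; break-even price = $107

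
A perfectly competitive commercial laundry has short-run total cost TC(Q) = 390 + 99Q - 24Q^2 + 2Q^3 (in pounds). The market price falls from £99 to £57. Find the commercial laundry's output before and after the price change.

Output falls from 8 to 7

MC = 99 - 48Q + 6Q^2; the shutdown threshold is min AVC = £27 (at Q = 6).
With P = £99 above the shutdown price, P = MC gives Q = 8.
At P = £57 ≥ min AVC, set P = MC: Q = 7. The firm stays open but cuts output.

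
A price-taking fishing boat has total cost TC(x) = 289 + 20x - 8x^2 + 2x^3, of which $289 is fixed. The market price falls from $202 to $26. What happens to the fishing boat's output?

AVC = 20 - 8x + 2x^2, minimized at x = 2 where min AVC = $12. MC = 20 - 16x + 6x^2.
At P = $202 ≥ min AVC, set P = MC on the rising branch: x = 7.
At P = $26 ≥ min AVC, set P = MC: x = 3. The firm stays open but cuts output.

Output falls from 7 to 3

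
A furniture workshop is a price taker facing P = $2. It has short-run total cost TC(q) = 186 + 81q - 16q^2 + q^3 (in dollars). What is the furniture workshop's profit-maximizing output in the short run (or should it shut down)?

Strip out fixed cost: VC = 81q - 16q^2 + q^3. Then AVC = 81 - 16q + q^2 and MC = 81 - 32q + 3q^2.
The AVC parabola has its vertex at q = 16/2 = 8, where AVC = 81 - 16·8 + 8^2 = $17.
Since P = $2 < min AVC = $17, price fails to cover variable cost at any output.
Best response: produce nothing and absorb the $186 fixed cost.

Shut down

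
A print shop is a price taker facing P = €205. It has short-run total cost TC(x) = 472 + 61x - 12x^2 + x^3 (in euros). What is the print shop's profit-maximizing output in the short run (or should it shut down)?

Produce at x = 12

From TC, MC = TC'(x) = 61 - 24x + 3x^2 and AVC = VC/x = 61 - 12x + x^2.
AVC is minimized where dAVC/dx = -12 + 2x = 0, at x = 6; min AVC = 61 - 12·6 + 6^2 = €25.
P = €205 exceeds min AVC = €25, so the firm stays open.
Set P = MC: 205 = 61 - 24x + 3x^2 → -144 - 24x + 3x^2 = 0. The roots are x = -4 and x = 12; the profit-maximizing output is on the rising part of MC, so x* = 12.
Check: AVC at x = 12 is €61 ≤ P, so revenue covers variable cost.
Profit = P·x − TC = 205·12 − 1204 = €1256.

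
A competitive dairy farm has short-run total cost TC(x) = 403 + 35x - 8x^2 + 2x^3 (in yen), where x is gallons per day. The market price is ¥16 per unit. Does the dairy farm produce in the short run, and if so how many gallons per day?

Shut down

Strip out fixed cost: VC = 35x - 8x^2 + 2x^3. Then AVC = 35 - 8x + 2x^2 and MC = 35 - 16x + 6x^2.
The AVC parabola has its vertex at x = 8/4 = 2, where AVC = 35 - 8·2 + 2·2^2 = ¥27.
With P < min AVC (¥16 < ¥27), every unit sold adds to the loss.
Shutting down limits the loss to fixed cost, ¥403.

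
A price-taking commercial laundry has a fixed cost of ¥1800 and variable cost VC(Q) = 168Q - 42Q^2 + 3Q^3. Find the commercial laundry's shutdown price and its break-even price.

AVC = 168 - 42Q + 3Q^2; minimized at Q = 7, giving min AVC = ¥21. That is the shutdown price.
ATC = 1800/Q + 168 - 42Q + 3Q^2. Setting dATC/dQ = −1800/Q^2 − 42 + 6Q = 0 gives Q = 10 (since 6·10^3 − 42·10^2 = 1800).
min ATC = 1800/10 + 168 − 42·10 + 3·10^2 = ¥228. That is the break-even price.
For ¥21 ≤ P < ¥228 the firm produces at a loss; below ¥21 it shuts down.

Shutdown price = ¥21; break-even price = ¥228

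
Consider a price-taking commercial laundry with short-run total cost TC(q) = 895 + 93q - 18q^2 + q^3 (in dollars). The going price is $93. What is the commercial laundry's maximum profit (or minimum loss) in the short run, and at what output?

AVC = 93 - 18q + q^2 has its minimum $12 at q = 9; price $93 clears that bar, so the firm operates.
MC = 93 - 36q + 3q^2. Setting P = MC and taking the root on the rising branch gives q* = 12.
TR = 93·12 = 1116. TC = 895 + 252 = 1147. Profit = 1116 − 1147 = -$31.
By producing, the firm covers all variable cost plus $864 of fixed cost; shutting down would lose the full $895.

Profit = -$31 at q = 12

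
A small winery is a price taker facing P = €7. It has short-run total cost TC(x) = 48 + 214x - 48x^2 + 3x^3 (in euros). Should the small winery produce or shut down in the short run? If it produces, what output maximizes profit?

Shut down

Strip out fixed cost: VC = 214x - 48x^2 + 3x^3. Then AVC = 214 - 48x + 3x^2 and MC = 214 - 96x + 9x^2.
AVC hits its minimum where MC = AVC, at x = 8, giving min AVC = 214 - 48·8 + 3·8^2 = €22.
Since P = €7 < min AVC = €22, price fails to cover variable cost at any output.
Best response: produce nothing and absorb the €48 fixed cost.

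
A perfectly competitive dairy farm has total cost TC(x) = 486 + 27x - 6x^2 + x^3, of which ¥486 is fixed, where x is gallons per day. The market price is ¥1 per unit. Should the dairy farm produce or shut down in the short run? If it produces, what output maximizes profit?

Shut down

Variable cost is VC = 27x - 6x^2 + x^3, so AVC = VC/x = 27 - 6x + x^2 and MC = dTC/dx = 27 - 12x + 3x^2.
AVC hits its minimum where MC = AVC, at x = 3, giving min AVC = 27 - 6·3 + 3^2 = ¥18.
Since P = ¥1 < min AVC = ¥18, price fails to cover variable cost at any output.
Shutting down limits the loss to fixed cost, ¥486.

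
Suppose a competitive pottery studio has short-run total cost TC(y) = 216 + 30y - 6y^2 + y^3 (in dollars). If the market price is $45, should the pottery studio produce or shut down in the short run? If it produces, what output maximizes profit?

Produce at y = 5

Strip out fixed cost: VC = 30y - 6y^2 + y^3. Then AVC = 30 - 6y + y^2 and MC = 30 - 12y + 3y^2.
AVC is minimized where dAVC/dy = -6 + 2y = 0, at y = 3; min AVC = 30 - 6·3 + 3^2 = $21.
Because $45 ≥ $21, revenue can cover variable cost; the firm operates.
P = MC gives -15 - 12y + 3y^2 = 0, with roots -1 and 5. Take the larger (rising MC): y* = 5.
Check: AVC at y = 5 is $25 ≤ P, so revenue covers variable cost.
Profit = P·y − TC = 45·5 − 341 = -$116, a loss, but smaller than the $216 fixed cost the firm would lose by shutting down.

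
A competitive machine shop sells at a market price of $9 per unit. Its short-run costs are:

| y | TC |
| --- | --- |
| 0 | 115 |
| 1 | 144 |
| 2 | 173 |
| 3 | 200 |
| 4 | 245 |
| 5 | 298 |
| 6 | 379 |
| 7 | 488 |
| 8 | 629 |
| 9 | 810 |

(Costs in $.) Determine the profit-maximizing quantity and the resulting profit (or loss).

Tabulate TR − TC: y=0: -115; y=1: -135; y=2: -155; y=3: -173; y=4: -209; y=5: -253; y=6: -325; y=7: -425; y=8: -557; y=9: -729.
Profit is highest at y = 0. Equivalently, the lowest AVC in the table is 85/3 ≈ $28.33 at y = 3, and P = $9 falls below it — price never covers variable cost, so the firm shuts down and loses only its fixed cost.

y = 0 (shut down); profit = -$115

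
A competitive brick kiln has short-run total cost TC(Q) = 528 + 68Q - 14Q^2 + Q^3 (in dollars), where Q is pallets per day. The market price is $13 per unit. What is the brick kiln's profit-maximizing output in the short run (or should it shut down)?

Shut down

Variable cost is VC = 68Q - 14Q^2 + Q^3, so AVC = VC/Q = 68 - 14Q + Q^2 and MC = dTC/dQ = 68 - 28Q + 3Q^2.
The AVC parabola has its vertex at Q = 14/2 = 7, where AVC = 68 - 14·7 + 7^2 = $19.
Since P = $13 < min AVC = $19, price fails to cover variable cost at any output.
Shutting down limits the loss to fixed cost, $528.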